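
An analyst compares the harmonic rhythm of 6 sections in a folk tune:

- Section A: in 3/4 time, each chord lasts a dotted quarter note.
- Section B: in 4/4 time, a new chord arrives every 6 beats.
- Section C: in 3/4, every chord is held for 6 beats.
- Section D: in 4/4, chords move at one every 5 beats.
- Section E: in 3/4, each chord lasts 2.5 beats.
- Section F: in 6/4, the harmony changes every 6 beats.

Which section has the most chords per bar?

A: 3 beats/bar ÷ 1.5 beats/chord = 2 chords/bar.
B: 4 beats/bar ÷ 6 beats/chord = 2/3 chords/bar.
C: 3 beats/bar ÷ 6 beats/chord = 0.5 chords/bar.
D: 4 beats/bar ÷ 5 beats/chord = 0.8 chords/bar.
E: 3 beats/bar ÷ 2.5 beats/chord = 1.2 chords/bar.
F: 6 beats/bar ÷ 6 beats/chord = 1 chord/bar.
Fastest is A at 2 chords/bar.

Section A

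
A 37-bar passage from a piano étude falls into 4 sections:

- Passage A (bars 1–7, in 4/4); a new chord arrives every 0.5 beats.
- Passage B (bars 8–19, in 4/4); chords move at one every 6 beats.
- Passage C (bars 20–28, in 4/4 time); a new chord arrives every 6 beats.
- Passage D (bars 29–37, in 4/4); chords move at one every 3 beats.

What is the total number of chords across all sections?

A: 7·4 = 28 beats, 28/0.5 = 56 chords.
B: 12·4 = 48 beats, 48/6 = 8 chords.
C: 9·4 = 36 beats, 36/6 = 6 chords.
D: 9·4 = 36 beats, 36/3 = 12 chords.
Total: 56 + 8 + 6 + 12 = 82.

82 chords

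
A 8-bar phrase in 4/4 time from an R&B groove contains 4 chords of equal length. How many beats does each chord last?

8 beats

8 bars × 4 beats/bar = 32 beats total.
32 beats ÷ 4 chords = 8 beats per chord.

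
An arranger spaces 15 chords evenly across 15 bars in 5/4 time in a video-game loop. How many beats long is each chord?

15 bars × 5 beats/bar = 75 beats total.
75 beats ÷ 15 chords = 5 beats per chord.

5 beats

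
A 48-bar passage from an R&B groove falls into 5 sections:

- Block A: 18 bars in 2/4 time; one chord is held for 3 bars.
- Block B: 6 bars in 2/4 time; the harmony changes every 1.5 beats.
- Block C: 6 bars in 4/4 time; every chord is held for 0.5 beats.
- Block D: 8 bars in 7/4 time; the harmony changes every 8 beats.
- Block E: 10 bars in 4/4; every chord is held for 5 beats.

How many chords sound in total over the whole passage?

A has 36 beats and chords last 6 each, so 6 chords.
B has 12 beats and chords last 1.5 each, so 8 chords.
C has 24 beats and chords last 0.5 each, so 48 chords.
D has 56 beats and chords last 8 each, so 7 chords.
E has 40 beats and chords last 5 each, so 8 chords.
Total: 6 + 8 + 48 + 7 + 8 = 77.

77 chords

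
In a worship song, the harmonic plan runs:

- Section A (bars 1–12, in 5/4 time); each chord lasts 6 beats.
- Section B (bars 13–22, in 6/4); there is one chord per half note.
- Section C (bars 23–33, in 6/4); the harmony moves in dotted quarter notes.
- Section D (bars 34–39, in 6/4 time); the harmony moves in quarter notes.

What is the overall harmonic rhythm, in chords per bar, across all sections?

40/13 chords per bar

A: 12 × 5 = 60 beats ÷ 6 = 10 chords.
B: 10 × 6 = 60 beats ÷ 2 = 30 chords.
C: 11 × 6 = 66 beats ÷ 1.5 = 44 chords.
D: 6 × 6 = 36 beats ÷ 1 = 36 chords.
Overall: 120 chords over 39 bars → 120/39 = 40/13 chords per bar.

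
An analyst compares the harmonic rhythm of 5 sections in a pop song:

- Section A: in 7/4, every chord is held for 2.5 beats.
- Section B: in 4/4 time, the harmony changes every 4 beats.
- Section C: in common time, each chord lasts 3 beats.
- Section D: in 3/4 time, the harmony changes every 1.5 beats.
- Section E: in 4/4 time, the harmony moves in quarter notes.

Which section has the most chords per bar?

A: each chord is 2.5 beats in 7/4, so 2.8 per bar.
B: each chord is 4 beats in 4/4, so 1 per bar.
C: each chord is 3 beats in 4/4, so 4/3 per bar.
D: each chord is 1.5 beats in 3/4, so 2 per bar.
E: each chord is 1 beat in 4/4, so 4 per bar.
Fastest is E at 4 chords/bar.

Section E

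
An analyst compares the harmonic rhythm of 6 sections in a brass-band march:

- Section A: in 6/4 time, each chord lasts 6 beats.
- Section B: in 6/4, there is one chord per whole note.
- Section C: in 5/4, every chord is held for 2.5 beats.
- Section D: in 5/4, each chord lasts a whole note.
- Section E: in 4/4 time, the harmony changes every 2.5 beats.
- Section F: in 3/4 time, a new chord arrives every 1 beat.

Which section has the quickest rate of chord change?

Section F

A: 6/6 = 1 chord/bar.
B: 6/4 = 1.5 chords/bar.
C: 5/2.5 = 2 chords/bar.
D: 5/4 = 1.25 chords/bar.
E: 4/2.5 = 1.6 chords/bar.
F: 3/1 = 3 chords/bar.
Fastest is F at 3 chords/bar.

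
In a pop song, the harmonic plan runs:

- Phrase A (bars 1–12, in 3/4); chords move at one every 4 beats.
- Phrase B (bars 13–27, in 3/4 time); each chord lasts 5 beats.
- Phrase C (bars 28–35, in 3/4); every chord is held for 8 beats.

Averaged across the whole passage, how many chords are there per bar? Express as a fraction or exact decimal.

A: 12 bars of 3 beats is 36 beats; at 4 beats each that's 9 chords.
B: 15 bars of 3 beats is 45 beats; at 5 beats each that's 9 chords.
C: 8 bars of 3 beats is 24 beats; at 8 beats each that's 3 chords.
Overall: 21 chords over 35 bars → 21/35 = 0.6 chords per bar.

0.6 chords per bar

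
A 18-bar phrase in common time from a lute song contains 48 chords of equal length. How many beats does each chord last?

1.5 beats

18 bars × 4 beats/bar = 72 beats total.
72 beats ÷ 48 chords = 1.5 beats per chord.
(That is a dotted quarter note.)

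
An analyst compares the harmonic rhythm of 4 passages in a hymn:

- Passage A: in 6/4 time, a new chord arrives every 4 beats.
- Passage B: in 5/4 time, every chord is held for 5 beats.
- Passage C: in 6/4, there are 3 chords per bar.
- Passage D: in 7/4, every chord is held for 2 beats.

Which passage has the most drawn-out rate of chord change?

Passage B

A: each chord is 4 beats in 6/4, so 1.5 per bar.
B: each chord is 5 beats in 5/4, so 1 per bar.
C: each chord is 2 beats in 6/4, so 3 per bar.
D: each chord is 2 beats in 7/4, so 3.5 per bar.
Slowest is B at 1 chords/bar.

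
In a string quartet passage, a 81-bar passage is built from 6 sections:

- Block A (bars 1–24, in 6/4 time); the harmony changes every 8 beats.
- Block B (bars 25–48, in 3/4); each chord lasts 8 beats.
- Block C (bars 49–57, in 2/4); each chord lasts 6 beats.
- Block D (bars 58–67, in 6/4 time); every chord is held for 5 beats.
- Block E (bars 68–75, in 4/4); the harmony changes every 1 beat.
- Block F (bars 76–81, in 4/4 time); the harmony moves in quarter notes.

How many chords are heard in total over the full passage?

98 chords

A has 144 beats and chords last 8 each, so 18 chords.
B has 72 beats and chords last 8 each, so 9 chords.
C has 18 beats and chords last 6 each, so 3 chords.
D has 60 beats and chords last 5 each, so 12 chords.
E has 32 beats and chords last 1 each, so 32 chords.
F has 24 beats and chords last 1 each, so 24 chords.
Total: 18 + 9 + 3 + 12 + 32 + 24 = 98.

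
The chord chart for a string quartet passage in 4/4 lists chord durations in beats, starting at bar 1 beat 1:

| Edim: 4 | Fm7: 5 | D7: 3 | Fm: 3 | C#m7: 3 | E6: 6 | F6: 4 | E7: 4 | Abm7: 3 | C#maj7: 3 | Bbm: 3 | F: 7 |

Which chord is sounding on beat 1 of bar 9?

Beat 1 of bar 9 is beat (9−1)×4 + 1 = 33 overall.
Running totals: Edim ends at 4, Fm7 ends at 9, D7 ends at 12, Fm ends at 15, C#m7 ends at 18, E6 ends at 24, F6 ends at 28, E7 ends at 32, Abm7 ends at 35.
Beat 33 falls within Abm7.

Abm7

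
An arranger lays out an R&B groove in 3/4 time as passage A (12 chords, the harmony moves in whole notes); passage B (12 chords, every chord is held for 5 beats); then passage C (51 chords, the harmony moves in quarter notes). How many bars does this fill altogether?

53 bars

A: 12 × 4 = 48 beats = 16 bars.
B: 12 × 5 = 60 beats = 20 bars.
C: 51 × 1 = 51 beats = 17 bars.
Total: 16 + 20 + 17 = 53 bars.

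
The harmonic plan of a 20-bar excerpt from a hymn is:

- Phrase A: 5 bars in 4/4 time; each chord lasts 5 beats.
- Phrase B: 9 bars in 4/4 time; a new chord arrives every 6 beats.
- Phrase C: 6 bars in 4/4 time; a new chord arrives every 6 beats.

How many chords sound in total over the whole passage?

A: 5·4 = 20 beats, 20/5 = 4 chords.
B: 9·4 = 36 beats, 36/6 = 6 chords.
C: 6·4 = 24 beats, 24/6 = 4 chords.
Total: 4 + 6 + 4 = 14.

14 chords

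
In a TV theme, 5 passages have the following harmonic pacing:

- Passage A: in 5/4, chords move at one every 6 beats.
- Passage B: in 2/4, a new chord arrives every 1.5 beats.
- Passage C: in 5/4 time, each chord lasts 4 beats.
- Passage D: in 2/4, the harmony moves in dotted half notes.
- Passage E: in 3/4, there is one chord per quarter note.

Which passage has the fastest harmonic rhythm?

A: each chord is 6 beats in 5/4, so 5/6 per bar.
B: each chord is 1.5 beats in 2/4, so 4/3 per bar.
C: each chord is 4 beats in 5/4, so 1.25 per bar.
D: each chord is 3 beats in 2/4, so 2/3 per bar.
E: each chord is 1 beat in 3/4, so 3 per bar.
Fastest is E at 3 chords/bar.

Passage E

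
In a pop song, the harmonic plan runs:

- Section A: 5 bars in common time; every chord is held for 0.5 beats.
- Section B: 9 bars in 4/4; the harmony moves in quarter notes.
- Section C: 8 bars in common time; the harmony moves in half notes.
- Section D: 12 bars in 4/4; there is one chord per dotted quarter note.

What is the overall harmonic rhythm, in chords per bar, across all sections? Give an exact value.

62/17 chords per bar

A: 5 bars of 4 beats is 20 beats; at 0.5 beats each that's 40 chords.
B: 9 bars of 4 beats is 36 beats; at 1 beat each that's 36 chords.
C: 8 bars of 4 beats is 32 beats; at 2 beats each that's 16 chords.
D: 12 bars of 4 beats is 48 beats; at 1.5 beats each that's 32 chords.
Overall: 124 chords over 34 bars → 124/34 = 62/17 chords per bar.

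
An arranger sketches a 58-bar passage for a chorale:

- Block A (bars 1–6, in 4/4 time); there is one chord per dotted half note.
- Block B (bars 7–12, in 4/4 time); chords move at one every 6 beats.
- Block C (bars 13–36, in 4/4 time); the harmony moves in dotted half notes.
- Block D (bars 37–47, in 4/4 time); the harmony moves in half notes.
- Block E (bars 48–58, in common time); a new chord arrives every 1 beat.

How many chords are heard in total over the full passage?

110 chords

A has 24 beats and chords last 3 each, so 8 chords.
B has 24 beats and chords last 6 each, so 4 chords.
C has 96 beats and chords last 3 each, so 32 chords.
D has 44 beats and chords last 2 each, so 22 chords.
E has 44 beats and chords last 1 each, so 44 chords.
Total: 8 + 4 + 32 + 22 + 44 = 110.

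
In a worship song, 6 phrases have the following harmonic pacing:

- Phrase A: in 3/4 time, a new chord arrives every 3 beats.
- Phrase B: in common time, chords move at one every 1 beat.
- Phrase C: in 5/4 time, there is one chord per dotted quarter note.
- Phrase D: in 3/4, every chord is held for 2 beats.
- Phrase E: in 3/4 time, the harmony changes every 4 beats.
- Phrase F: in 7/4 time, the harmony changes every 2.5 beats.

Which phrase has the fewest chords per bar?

A: 3 beats/bar ÷ 3 beats/chord = 1 chord/bar.
B: 4 beats/bar ÷ 1 beat/chord = 4 chords/bar.
C: 5 beats/bar ÷ 1.5 beats/chord = 10/3 chords/bar.
D: 3 beats/bar ÷ 2 beats/chord = 1.5 chords/bar.
E: 3 beats/bar ÷ 4 beats/chord = 0.75 chords/bar.
F: 7 beats/bar ÷ 2.5 beats/chord = 2.8 chords/bar.
Slowest is E at 0.75 chords/bar.

Phrase E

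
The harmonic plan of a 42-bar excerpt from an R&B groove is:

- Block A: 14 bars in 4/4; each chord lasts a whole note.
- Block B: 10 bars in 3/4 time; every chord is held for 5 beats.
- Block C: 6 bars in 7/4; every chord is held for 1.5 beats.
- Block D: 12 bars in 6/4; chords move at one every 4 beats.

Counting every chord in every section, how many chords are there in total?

A: 14·4 = 56 beats, 56/4 = 14 chords.
B: 10·3 = 30 beats, 30/5 = 6 chords.
C: 6·7 = 42 beats, 42/1.5 = 28 chords.
D: 12·6 = 72 beats, 72/4 = 18 chords.
Total: 14 + 6 + 28 + 18 = 66.

66 chords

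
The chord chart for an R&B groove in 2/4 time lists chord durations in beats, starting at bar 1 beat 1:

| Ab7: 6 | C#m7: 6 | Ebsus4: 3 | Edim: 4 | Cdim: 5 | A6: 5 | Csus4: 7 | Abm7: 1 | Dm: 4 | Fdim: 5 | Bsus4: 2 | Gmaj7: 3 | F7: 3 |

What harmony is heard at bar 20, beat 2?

Beat 2 of bar 20 is beat (20−1)×2 + 2 = 40 overall.
Running totals: Ab7 ends at 6, C#m7 ends at 12, Ebsus4 ends at 15, Edim ends at 19, Cdim ends at 24, A6 ends at 29, Csus4 ends at 36, Abm7 ends at 37, Dm ends at 41.
Beat 40 falls within Dm.

Dm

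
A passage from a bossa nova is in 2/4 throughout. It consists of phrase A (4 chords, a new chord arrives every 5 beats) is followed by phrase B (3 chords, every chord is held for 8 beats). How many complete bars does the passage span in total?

A: 4 × 5 = 20 beats = 10 bars.
B: 3 × 8 = 24 beats = 12 bars.
Total: 10 + 12 = 22 bars.

22 bars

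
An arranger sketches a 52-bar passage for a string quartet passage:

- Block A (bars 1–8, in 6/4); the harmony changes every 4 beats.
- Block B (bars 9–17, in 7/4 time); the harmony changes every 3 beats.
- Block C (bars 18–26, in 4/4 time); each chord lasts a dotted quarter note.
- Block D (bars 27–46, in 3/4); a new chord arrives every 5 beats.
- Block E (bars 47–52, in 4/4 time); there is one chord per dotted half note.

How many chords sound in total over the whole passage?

77 chords

A: 8·6 = 48 beats, 48/4 = 12 chords.
B: 9·7 = 63 beats, 63/3 = 21 chords.
C: 9·4 = 36 beats, 36/1.5 = 24 chords.
D: 20·3 = 60 beats, 60/5 = 12 chords.
E: 6·4 = 24 beats, 24/3 = 8 chords.
Total: 12 + 21 + 24 + 12 + 8 = 77.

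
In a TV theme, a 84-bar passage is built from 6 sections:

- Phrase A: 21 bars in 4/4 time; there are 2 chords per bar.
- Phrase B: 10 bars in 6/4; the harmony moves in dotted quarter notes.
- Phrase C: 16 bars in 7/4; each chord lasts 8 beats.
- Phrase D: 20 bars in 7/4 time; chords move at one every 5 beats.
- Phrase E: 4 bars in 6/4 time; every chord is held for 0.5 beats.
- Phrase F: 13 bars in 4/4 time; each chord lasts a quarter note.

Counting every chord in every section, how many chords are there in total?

224 chords

A: 21·4 = 84 beats, 84/2 = 42 chords.
B: 10·6 = 60 beats, 60/1.5 = 40 chords.
C: 16·7 = 112 beats, 112/8 = 14 chords.
D: 20·7 = 140 beats, 140/5 = 28 chords.
E: 4·6 = 24 beats, 24/0.5 = 48 chords.
F: 13·4 = 52 beats, 52/1 = 52 chords.
Total: 42 + 40 + 14 + 28 + 48 + 52 = 224.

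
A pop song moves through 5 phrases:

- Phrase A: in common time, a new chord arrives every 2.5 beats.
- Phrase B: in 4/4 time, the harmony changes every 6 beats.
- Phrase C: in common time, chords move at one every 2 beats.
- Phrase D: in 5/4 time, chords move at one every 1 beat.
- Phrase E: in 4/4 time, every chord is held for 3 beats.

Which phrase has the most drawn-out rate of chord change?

A: each chord is 2.5 beats in 4/4, so 1.6 per bar.
B: each chord is 6 beats in 4/4, so 2/3 per bar.
C: each chord is 2 beats in 4/4, so 2 per bar.
D: each chord is 1 beat in 5/4, so 5 per bar.
E: each chord is 3 beats in 4/4, so 4/3 per bar.
Slowest is B at 2/3 chords/bar.

Phrase B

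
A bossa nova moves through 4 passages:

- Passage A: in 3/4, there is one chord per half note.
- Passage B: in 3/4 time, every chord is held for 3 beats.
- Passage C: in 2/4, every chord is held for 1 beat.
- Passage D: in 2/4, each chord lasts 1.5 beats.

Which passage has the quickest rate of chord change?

Passage C

A: 3 beats/bar ÷ 2 beats/chord = 1.5 chords/bar.
B: 3 beats/bar ÷ 3 beats/chord = 1 chord/bar.
C: 2 beats/bar ÷ 1 beat/chord = 2 chords/bar.
D: 2 beats/bar ÷ 1.5 beats/chord = 4/3 chords/bar.
Fastest is C at 2 chords/bar.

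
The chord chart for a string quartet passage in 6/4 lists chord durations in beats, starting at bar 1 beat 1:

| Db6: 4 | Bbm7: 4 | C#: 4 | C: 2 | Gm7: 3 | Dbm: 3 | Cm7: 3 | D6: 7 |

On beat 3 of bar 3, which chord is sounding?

Gm7

Beat 3 of bar 3 is beat (3−1)×6 + 3 = 15 overall.
Running totals: Db6 ends at 4, Bbm7 ends at 8, C# ends at 12, C ends at 14, Gm7 ends at 17.
Beat 15 falls within Gm7.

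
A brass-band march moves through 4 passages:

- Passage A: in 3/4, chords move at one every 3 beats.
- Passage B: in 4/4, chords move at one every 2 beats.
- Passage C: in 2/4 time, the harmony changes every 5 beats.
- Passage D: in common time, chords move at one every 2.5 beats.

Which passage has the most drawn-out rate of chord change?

Passage C

A: 3/3 = 1 chord/bar.
B: 4/2 = 2 chords/bar.
C: 2/5 = 0.4 chords/bar.
D: 4/2.5 = 1.6 chords/bar.
Slowest is C at 0.4 chords/bar.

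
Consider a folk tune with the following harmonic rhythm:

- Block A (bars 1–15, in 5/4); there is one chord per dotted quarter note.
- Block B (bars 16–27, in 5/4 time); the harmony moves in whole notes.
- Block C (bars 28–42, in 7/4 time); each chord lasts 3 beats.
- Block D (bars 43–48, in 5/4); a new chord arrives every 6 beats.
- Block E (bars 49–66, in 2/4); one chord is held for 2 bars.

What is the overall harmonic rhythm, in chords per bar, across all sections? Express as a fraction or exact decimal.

A: 15 × 5 = 75 beats ÷ 1.5 = 50 chords.
B: 12 × 5 = 60 beats ÷ 4 = 15 chords.
C: 15 × 7 = 105 beats ÷ 3 = 35 chords.
D: 6 × 5 = 30 beats ÷ 6 = 5 chords.
E: 18 × 2 = 36 beats ÷ 4 = 9 chords.
Overall: 114 chords over 66 bars → 114/66 = 19/11 chords per bar.

19/11 chords per bar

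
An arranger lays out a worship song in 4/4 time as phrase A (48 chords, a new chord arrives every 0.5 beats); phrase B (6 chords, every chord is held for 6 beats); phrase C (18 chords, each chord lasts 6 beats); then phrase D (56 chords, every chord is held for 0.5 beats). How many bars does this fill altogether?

49 bars

A: 48 × 0.5 = 24 beats = 6 bars.
B: 6 × 6 = 36 beats = 9 bars.
C: 18 × 6 = 108 beats = 27 bars.
D: 56 × 0.5 = 28 beats = 7 bars.
Total: 6 + 9 + 27 + 7 = 49 bars.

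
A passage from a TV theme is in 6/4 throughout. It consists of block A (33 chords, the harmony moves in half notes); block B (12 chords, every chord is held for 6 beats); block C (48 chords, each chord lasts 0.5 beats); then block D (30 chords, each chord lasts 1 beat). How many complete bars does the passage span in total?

32 bars

A: 33 × 2 = 66 beats = 11 bars.
B: 12 × 6 = 72 beats = 12 bars.
C: 48 × 0.5 = 24 beats = 4 bars.
D: 30 × 1 = 30 beats = 5 bars.
Total: 11 + 12 + 4 + 5 = 32 bars.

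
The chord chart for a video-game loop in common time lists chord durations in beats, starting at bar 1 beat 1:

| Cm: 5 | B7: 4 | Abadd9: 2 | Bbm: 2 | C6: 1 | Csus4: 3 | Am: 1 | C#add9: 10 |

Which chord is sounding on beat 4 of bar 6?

Beat 4 of bar 6 is beat (6−1)×4 + 4 = 24 overall.
Running totals: Cm ends at 5, B7 ends at 9, Abadd9 ends at 11, Bbm ends at 13, C6 ends at 14, Csus4 ends at 17, Am ends at 18, C#add9 ends at 28.
Beat 24 falls within C#add9.

C#add9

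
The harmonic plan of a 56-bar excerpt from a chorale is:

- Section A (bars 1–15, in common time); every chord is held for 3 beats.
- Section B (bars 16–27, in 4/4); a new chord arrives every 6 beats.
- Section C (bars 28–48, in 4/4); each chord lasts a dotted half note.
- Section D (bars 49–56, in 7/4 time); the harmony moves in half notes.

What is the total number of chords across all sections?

A: 15 bars × 4 beats = 60 beats; 3 beats/chord → 20 chords.
B: 12 bars × 4 beats = 48 beats; 6 beats/chord → 8 chords.
C: 21 bars × 4 beats = 84 beats; 3 beats/chord → 28 chords.
D: 8 bars × 7 beats = 56 beats; 2 beats/chord → 28 chords.
Total: 20 + 8 + 28 + 28 = 84.

84 chords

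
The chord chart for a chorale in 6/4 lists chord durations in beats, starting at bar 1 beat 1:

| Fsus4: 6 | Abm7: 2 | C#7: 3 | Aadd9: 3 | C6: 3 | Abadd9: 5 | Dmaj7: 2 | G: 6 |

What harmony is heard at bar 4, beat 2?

Abadd9

Beat 2 of bar 4 is beat (4−1)×6 + 2 = 20 overall.
Running totals: Fsus4 ends at 6, Abm7 ends at 8, C#7 ends at 11, Aadd9 ends at 14, C6 ends at 17, Abadd9 ends at 22.
Beat 20 falls within Abadd9.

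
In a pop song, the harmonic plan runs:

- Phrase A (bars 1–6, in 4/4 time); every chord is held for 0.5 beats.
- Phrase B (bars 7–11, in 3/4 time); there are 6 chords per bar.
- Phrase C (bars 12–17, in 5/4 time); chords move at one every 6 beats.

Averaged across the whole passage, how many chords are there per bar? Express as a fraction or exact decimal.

83/17 chords per bar

A: 6 bars of 4 beats is 24 beats; at 0.5 beats each that's 48 chords.
B: 5 bars of 3 beats is 15 beats; at 0.5 beats each that's 30 chords.
C: 6 bars of 5 beats is 30 beats; at 6 beats each that's 5 chords.
Overall: 83 chords over 17 bars → 83/17 = 83/17 chords per bar.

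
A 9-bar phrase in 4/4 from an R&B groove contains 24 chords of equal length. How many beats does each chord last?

1.5 beats

9 bars × 4 beats/bar = 36 beats total.
36 beats ÷ 24 chords = 1.5 beats per chord.
(That is a dotted quarter note.)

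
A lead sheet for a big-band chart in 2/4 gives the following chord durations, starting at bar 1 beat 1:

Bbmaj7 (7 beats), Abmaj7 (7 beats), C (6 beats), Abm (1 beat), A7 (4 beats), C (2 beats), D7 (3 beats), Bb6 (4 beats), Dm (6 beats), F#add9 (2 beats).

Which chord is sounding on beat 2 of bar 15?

Beat 2 of bar 15 is beat (15−1)×2 + 2 = 30 overall.
Running totals: Bbmaj7 ends at 7, Abmaj7 ends at 14, C ends at 20, Abm ends at 21, A7 ends at 25, C ends at 27, D7 ends at 30.
Beat 30 falls within D7.

D7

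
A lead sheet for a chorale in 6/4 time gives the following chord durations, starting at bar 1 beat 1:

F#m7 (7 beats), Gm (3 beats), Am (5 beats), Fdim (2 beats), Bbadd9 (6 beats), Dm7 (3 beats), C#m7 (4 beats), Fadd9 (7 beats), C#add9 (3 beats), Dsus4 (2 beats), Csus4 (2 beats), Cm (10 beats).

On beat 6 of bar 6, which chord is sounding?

Fadd9

Beat 6 of bar 6 is beat (6−1)×6 + 6 = 36 overall.
Running totals: F#m7 ends at 7, Gm ends at 10, Am ends at 15, Fdim ends at 17, Bbadd9 ends at 23, Dm7 ends at 26, C#m7 ends at 30, Fadd9 ends at 37.
Beat 36 falls within Fadd9.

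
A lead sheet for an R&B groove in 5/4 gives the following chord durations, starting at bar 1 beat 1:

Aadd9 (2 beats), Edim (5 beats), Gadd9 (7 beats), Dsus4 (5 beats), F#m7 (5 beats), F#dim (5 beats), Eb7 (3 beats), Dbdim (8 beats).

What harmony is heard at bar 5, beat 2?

F#m7

Beat 2 of bar 5 is beat (5−1)×5 + 2 = 22 overall.
Running totals: Aadd9 ends at 2, Edim ends at 7, Gadd9 ends at 14, Dsus4 ends at 19, F#m7 ends at 24.
Beat 22 falls within F#m7.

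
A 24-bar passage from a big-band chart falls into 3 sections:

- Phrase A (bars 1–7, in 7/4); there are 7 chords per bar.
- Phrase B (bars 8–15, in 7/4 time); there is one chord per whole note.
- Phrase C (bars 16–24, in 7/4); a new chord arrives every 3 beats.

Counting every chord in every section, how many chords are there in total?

A has 49 beats and chords last 1 each, so 49 chords.
B has 56 beats and chords last 4 each, so 14 chords.
C has 63 beats and chords last 3 each, so 21 chords.
Total: 49 + 14 + 21 = 84.

84 chords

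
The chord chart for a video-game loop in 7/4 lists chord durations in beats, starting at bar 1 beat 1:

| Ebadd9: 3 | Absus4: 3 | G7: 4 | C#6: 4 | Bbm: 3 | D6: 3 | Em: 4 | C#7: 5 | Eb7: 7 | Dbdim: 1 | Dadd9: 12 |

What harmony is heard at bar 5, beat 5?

Eb7

Beat 5 of bar 5 is beat (5−1)×7 + 5 = 33 overall.
Running totals: Ebadd9 ends at 3, Absus4 ends at 6, G7 ends at 10, C#6 ends at 14, Bbm ends at 17, D6 ends at 20, Em ends at 24, C#7 ends at 29, Eb7 ends at 36.
Beat 33 falls within Eb7.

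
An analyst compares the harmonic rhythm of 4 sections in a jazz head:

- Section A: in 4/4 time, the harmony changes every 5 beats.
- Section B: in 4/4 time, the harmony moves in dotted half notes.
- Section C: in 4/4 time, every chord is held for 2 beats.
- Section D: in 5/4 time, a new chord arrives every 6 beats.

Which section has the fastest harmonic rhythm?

Section C

A: each chord is 5 beats in 4/4, so 0.8 per bar.
B: each chord is 3 beats in 4/4, so 4/3 per bar.
C: each chord is 2 beats in 4/4, so 2 per bar.
D: each chord is 6 beats in 5/4, so 5/6 per bar.
Fastest is C at 2 chords/bar.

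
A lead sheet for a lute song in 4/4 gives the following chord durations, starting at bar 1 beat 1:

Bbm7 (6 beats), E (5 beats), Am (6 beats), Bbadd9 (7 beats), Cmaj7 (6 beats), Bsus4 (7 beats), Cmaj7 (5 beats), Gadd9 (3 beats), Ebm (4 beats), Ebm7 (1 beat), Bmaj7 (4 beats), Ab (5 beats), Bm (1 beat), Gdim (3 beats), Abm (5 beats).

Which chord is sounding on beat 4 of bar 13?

Beat 4 of bar 13 is beat (13−1)×4 + 4 = 52 overall.
Running totals: Bbm7 ends at 6, E ends at 11, Am ends at 17, Bbadd9 ends at 24, Cmaj7 ends at 30, Bsus4 ends at 37, Cmaj7 ends at 42, Gadd9 ends at 45, Ebm ends at 49, Ebm7 ends at 50, Bmaj7 ends at 54.
Beat 52 falls within Bmaj7.

Bmaj7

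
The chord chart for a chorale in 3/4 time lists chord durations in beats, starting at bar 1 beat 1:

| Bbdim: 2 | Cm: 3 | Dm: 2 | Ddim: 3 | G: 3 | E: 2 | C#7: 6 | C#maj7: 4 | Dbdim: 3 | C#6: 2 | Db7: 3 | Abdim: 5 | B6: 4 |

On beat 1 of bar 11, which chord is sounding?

Db7

Beat 1 of bar 11 is beat (11−1)×3 + 1 = 31 overall.
Running totals: Bbdim ends at 2, Cm ends at 5, Dm ends at 7, Ddim ends at 10, G ends at 13, E ends at 15, C#7 ends at 21, C#maj7 ends at 25, Dbdim ends at 28, C#6 ends at 30, Db7 ends at 33.
Beat 31 falls within Db7.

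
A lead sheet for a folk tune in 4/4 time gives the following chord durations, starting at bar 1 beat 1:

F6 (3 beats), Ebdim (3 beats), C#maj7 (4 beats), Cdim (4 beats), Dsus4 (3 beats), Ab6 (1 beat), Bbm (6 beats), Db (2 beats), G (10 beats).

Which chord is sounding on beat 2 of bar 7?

Db

Beat 2 of bar 7 is beat (7−1)×4 + 2 = 26 overall.
Running totals: F6 ends at 3, Ebdim ends at 6, C#maj7 ends at 10, Cdim ends at 14, Dsus4 ends at 17, Ab6 ends at 18, Bbm ends at 24, Db ends at 26.
Beat 26 falls within Db.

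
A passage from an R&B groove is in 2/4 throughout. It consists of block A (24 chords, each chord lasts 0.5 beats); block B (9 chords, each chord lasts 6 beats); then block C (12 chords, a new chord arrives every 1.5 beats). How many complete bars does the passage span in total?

A: 24 × 0.5 = 12 beats = 6 bars.
B: 9 × 6 = 54 beats = 27 bars.
C: 12 × 1.5 = 18 beats = 9 bars.
Total: 6 + 27 + 9 = 42 bars.

42 bars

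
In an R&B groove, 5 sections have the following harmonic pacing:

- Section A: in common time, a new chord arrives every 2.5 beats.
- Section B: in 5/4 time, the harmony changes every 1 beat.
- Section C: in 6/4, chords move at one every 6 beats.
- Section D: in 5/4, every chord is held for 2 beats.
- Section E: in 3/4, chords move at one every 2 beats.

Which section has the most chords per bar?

Section B

A: 4 beats/bar ÷ 2.5 beats/chord = 1.6 chords/bar.
B: 5 beats/bar ÷ 1 beat/chord = 5 chords/bar.
C: 6 beats/bar ÷ 6 beats/chord = 1 chord/bar.
D: 5 beats/bar ÷ 2 beats/chord = 2.5 chords/bar.
E: 3 beats/bar ÷ 2 beats/chord = 1.5 chords/bar.
Fastest is B at 5 chords/bar.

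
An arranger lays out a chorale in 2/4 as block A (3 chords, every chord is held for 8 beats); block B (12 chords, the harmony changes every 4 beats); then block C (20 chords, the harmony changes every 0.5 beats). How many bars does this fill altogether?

41 bars

A: 3 × 8 = 24 beats = 12 bars.
B: 12 × 4 = 48 beats = 24 bars.
C: 20 × 0.5 = 10 beats = 5 bars.
Total: 12 + 24 + 5 = 41 bars.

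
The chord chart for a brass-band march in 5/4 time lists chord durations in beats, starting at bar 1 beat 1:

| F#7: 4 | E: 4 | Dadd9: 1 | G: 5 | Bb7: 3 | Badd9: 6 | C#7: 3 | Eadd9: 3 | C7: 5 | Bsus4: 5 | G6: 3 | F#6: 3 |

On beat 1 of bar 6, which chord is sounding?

Beat 1 of bar 6 is beat (6−1)×5 + 1 = 26 overall.
Running totals: F#7 ends at 4, E ends at 8, Dadd9 ends at 9, G ends at 14, Bb7 ends at 17, Badd9 ends at 23, C#7 ends at 26.
Beat 26 falls within C#7.

C#7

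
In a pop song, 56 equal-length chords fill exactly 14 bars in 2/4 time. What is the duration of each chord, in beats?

14 bars × 2 beats/bar = 28 beats total.
28 beats ÷ 56 chords = 0.5 beats per chord.
(That is an eighth note.)

0.5 beats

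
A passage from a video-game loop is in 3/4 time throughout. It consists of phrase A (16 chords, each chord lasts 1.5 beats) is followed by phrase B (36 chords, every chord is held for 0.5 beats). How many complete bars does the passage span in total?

A: 16 × 1.5 = 24 beats = 8 bars.
B: 36 × 0.5 = 18 beats = 6 bars.
Total: 8 + 6 = 14 bars.

14 bars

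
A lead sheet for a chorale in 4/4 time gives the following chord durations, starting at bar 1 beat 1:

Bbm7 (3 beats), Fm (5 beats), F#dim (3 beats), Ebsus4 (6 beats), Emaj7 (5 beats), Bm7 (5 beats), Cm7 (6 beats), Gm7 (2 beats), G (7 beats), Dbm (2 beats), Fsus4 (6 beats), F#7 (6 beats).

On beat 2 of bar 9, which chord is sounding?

Beat 2 of bar 9 is beat (9−1)×4 + 2 = 34 overall.
Running totals: Bbm7 ends at 3, Fm ends at 8, F#dim ends at 11, Ebsus4 ends at 17, Emaj7 ends at 22, Bm7 ends at 27, Cm7 ends at 33, Gm7 ends at 35.
Beat 34 falls within Gm7.

Gm7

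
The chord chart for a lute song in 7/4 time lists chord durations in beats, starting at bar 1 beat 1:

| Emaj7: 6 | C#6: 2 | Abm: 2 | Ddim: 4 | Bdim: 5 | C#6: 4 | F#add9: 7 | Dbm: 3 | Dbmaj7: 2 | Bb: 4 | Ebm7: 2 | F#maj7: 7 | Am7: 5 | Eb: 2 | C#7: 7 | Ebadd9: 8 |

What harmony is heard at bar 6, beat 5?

Beat 5 of bar 6 is beat (6−1)×7 + 5 = 40 overall.
Running totals: Emaj7 ends at 6, C#6 ends at 8, Abm ends at 10, Ddim ends at 14, Bdim ends at 19, C#6 ends at 23, F#add9 ends at 30, Dbm ends at 33, Dbmaj7 ends at 35, Bb ends at 39, Ebm7 ends at 41.
Beat 40 falls within Ebm7.

Ebm7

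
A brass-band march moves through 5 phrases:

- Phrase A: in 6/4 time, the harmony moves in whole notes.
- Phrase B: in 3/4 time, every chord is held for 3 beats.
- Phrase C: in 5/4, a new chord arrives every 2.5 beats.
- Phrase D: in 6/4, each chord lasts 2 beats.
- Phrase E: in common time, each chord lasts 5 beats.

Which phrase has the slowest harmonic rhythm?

A: 6/4 = 1.5 chords/bar.
B: 3/3 = 1 chord/bar.
C: 5/2.5 = 2 chords/bar.
D: 6/2 = 3 chords/bar.
E: 4/5 = 0.8 chords/bar.
Slowest is E at 0.8 chords/bar.

Phrase E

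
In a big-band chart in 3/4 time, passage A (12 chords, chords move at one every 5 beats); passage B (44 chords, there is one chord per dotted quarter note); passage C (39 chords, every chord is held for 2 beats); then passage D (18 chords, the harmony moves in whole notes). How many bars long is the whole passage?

92 bars

A: 12 × 5 = 60 beats = 20 bars.
B: 44 × 1.5 = 66 beats = 22 bars.
C: 39 × 2 = 78 beats = 26 bars.
D: 18 × 4 = 72 beats = 24 bars.
Total: 20 + 22 + 26 + 24 = 92 bars.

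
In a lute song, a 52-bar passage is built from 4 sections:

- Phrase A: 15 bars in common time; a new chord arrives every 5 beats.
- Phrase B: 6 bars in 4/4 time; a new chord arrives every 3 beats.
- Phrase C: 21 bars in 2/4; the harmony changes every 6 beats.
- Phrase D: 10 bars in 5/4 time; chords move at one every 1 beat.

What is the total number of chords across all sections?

77 chords

A: 15·4 = 60 beats, 60/5 = 12 chords.
B: 6·4 = 24 beats, 24/3 = 8 chords.
C: 21·2 = 42 beats, 42/6 = 7 chords.
D: 10·5 = 50 beats, 50/1 = 50 chords.
Total: 12 + 8 + 7 + 50 = 77.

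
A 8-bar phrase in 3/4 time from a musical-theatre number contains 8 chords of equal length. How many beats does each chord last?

8 bars × 3 beats/bar = 24 beats total.
24 beats ÷ 8 chords = 3 beats per chord.
(That is a dotted half note.)

3 beats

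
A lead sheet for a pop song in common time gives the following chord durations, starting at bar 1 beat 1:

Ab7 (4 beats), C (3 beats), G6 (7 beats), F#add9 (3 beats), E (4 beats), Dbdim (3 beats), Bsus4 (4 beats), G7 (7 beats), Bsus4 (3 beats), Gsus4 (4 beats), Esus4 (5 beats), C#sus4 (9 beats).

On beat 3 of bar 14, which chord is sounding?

Beat 3 of bar 14 is beat (14−1)×4 + 3 = 55 overall.
Running totals: Ab7 ends at 4, C ends at 7, G6 ends at 14, F#add9 ends at 17, E ends at 21, Dbdim ends at 24, Bsus4 ends at 28, G7 ends at 35, Bsus4 ends at 38, Gsus4 ends at 42, Esus4 ends at 47, C#sus4 ends at 56.
Beat 55 falls within C#sus4.

C#sus4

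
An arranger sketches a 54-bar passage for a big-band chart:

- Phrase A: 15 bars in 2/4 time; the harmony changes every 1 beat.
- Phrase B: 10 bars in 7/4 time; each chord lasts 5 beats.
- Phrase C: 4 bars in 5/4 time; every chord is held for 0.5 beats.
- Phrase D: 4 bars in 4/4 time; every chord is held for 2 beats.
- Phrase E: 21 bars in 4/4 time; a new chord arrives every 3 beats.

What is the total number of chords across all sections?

120 chords

A: 15 bars × 2 beats = 30 beats; 1 beat/chord → 30 chords.
B: 10 bars × 7 beats = 70 beats; 5 beats/chord → 14 chords.
C: 4 bars × 5 beats = 20 beats; 0.5 beats/chord → 40 chords.
D: 4 bars × 4 beats = 16 beats; 2 beats/chord → 8 chords.
E: 21 bars × 4 beats = 84 beats; 3 beats/chord → 28 chords.
Total: 30 + 14 + 40 + 8 + 28 = 120.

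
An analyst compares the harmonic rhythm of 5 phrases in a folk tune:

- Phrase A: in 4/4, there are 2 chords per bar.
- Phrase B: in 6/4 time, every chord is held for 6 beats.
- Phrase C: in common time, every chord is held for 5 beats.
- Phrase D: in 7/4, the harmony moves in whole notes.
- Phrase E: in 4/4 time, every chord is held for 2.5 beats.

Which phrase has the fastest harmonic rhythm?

Phrase A

A: 4/2 = 2 chords/bar.
B: 6/6 = 1 chord/bar.
C: 4/5 = 0.8 chords/bar.
D: 7/4 = 1.75 chords/bar.
E: 4/2.5 = 1.6 chords/bar.
Fastest is A at 2 chords/bar.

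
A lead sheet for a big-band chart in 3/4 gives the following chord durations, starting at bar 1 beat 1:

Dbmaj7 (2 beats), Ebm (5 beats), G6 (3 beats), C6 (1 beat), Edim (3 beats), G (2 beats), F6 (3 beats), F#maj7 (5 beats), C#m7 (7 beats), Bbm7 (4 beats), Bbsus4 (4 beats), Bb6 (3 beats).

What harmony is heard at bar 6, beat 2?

F6

Beat 2 of bar 6 is beat (6−1)×3 + 2 = 17 overall.
Running totals: Dbmaj7 ends at 2, Ebm ends at 7, G6 ends at 10, C6 ends at 11, Edim ends at 14, G ends at 16, F6 ends at 19.
Beat 17 falls within F6.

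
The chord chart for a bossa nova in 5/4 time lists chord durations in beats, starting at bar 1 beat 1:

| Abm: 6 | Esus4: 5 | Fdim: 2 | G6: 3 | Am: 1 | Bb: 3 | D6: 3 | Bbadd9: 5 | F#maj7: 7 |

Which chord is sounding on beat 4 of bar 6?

F#maj7

Beat 4 of bar 6 is beat (6−1)×5 + 4 = 29 overall.
Running totals: Abm ends at 6, Esus4 ends at 11, Fdim ends at 13, G6 ends at 16, Am ends at 17, Bb ends at 20, D6 ends at 23, Bbadd9 ends at 28, F#maj7 ends at 35.
Beat 29 falls within F#maj7.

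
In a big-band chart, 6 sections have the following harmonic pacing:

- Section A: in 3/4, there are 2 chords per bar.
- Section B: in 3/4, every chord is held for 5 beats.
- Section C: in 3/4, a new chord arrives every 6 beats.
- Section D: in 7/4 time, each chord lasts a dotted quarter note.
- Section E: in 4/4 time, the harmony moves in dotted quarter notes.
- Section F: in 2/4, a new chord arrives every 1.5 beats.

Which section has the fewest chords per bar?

Section C

A: 3 beats/bar ÷ 1.5 beats/chord = 2 chords/bar.
B: 3 beats/bar ÷ 5 beats/chord = 0.6 chords/bar.
C: 3 beats/bar ÷ 6 beats/chord = 0.5 chords/bar.
D: 7 beats/bar ÷ 1.5 beats/chord = 14/3 chords/bar.
E: 4 beats/bar ÷ 1.5 beats/chord = 8/3 chords/bar.
F: 2 beats/bar ÷ 1.5 beats/chord = 4/3 chords/bar.
Slowest is C at 0.5 chords/bar.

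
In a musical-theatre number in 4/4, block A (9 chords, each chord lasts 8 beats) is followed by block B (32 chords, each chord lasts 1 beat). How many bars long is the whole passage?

A: 9 × 8 = 72 beats = 18 bars.
B: 32 × 1 = 32 beats = 8 bars.
Total: 18 + 8 = 26 bars.

26 bars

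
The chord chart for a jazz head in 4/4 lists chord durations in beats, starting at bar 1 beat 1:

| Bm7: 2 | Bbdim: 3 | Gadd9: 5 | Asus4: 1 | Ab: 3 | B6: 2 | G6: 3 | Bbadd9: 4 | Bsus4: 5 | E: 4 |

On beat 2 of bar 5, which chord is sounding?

G6

Beat 2 of bar 5 is beat (5−1)×4 + 2 = 18 overall.
Running totals: Bm7 ends at 2, Bbdim ends at 5, Gadd9 ends at 10, Asus4 ends at 11, Ab ends at 14, B6 ends at 16, G6 ends at 19.
Beat 18 falls within G6.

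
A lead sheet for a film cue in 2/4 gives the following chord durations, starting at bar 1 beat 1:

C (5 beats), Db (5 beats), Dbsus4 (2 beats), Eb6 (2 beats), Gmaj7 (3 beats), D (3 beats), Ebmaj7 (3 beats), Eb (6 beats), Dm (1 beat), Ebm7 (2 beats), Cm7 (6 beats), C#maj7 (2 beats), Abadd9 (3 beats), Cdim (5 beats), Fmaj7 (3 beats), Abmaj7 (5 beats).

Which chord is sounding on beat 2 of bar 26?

Beat 2 of bar 26 is beat (26−1)×2 + 2 = 52 overall.
Running totals: C ends at 5, Db ends at 10, Dbsus4 ends at 12, Eb6 ends at 14, Gmaj7 ends at 17, D ends at 20, Ebmaj7 ends at 23, Eb ends at 29, Dm ends at 30, Ebm7 ends at 32, Cm7 ends at 38, C#maj7 ends at 40, Abadd9 ends at 43, Cdim ends at 48, Fmaj7 ends at 51, Abmaj7 ends at 56.
Beat 52 falls within Abmaj7.

Abmaj7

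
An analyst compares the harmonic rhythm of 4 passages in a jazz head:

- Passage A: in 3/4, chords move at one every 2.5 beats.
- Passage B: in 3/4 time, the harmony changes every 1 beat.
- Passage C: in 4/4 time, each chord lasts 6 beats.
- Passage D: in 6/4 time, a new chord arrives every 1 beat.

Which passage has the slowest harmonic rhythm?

Passage C

A: 3 beats/bar ÷ 2.5 beats/chord = 1.2 chords/bar.
B: 3 beats/bar ÷ 1 beat/chord = 3 chords/bar.
C: 4 beats/bar ÷ 6 beats/chord = 2/3 chords/bar.
D: 6 beats/bar ÷ 1 beat/chord = 6 chords/bar.
Slowest is C at 2/3 chords/bar.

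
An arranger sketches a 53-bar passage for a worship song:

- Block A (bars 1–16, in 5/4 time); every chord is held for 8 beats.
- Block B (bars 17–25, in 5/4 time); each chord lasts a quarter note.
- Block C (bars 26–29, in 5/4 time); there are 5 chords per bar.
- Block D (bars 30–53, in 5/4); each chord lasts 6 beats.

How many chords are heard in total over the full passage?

95 chords

A has 80 beats and chords last 8 each, so 10 chords.
B has 45 beats and chords last 1 each, so 45 chords.
C has 20 beats and chords last 1 each, so 20 chords.
D has 120 beats and chords last 6 each, so 20 chords.
Total: 10 + 45 + 20 + 20 = 95.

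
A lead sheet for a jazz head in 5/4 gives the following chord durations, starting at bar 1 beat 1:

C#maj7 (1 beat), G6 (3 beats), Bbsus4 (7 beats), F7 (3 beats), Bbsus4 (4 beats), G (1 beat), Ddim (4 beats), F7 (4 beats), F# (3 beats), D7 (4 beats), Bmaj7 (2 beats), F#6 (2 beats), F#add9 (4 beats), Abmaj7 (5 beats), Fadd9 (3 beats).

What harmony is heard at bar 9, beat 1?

F#add9

Beat 1 of bar 9 is beat (9−1)×5 + 1 = 41 overall.
Running totals: C#maj7 ends at 1, G6 ends at 4, Bbsus4 ends at 11, F7 ends at 14, Bbsus4 ends at 18, G ends at 19, Ddim ends at 23, F7 ends at 27, F# ends at 30, D7 ends at 34, Bmaj7 ends at 36, F#6 ends at 38, F#add9 ends at 42.
Beat 41 falls within F#add9.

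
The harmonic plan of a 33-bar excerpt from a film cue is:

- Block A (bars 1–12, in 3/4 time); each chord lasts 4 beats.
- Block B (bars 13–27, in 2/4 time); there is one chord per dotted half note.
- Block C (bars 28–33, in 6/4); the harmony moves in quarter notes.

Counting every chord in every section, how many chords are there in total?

A: 12·3 = 36 beats, 36/4 = 9 chords.
B: 15·2 = 30 beats, 30/3 = 10 chords.
C: 6·6 = 36 beats, 36/1 = 36 chords.
Total: 9 + 10 + 36 = 55.

55 chords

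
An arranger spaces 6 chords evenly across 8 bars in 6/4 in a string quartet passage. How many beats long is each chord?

8 bars × 6 beats/bar = 48 beats total.
48 beats ÷ 6 chords = 8 beats per chord.

8 beats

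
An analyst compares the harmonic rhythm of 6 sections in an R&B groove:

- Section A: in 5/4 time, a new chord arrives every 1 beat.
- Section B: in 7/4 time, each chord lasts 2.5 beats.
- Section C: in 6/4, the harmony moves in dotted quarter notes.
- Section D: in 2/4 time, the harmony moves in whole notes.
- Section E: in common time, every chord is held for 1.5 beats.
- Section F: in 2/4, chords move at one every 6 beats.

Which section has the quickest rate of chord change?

A: 5/1 = 5 chords/bar.
B: 7/2.5 = 2.8 chords/bar.
C: 6/1.5 = 4 chords/bar.
D: 2/4 = 0.5 chords/bar.
E: 4/1.5 = 8/3 chords/bar.
F: 2/6 = 1/3 chords/bar.
Fastest is A at 5 chords/bar.

Section A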